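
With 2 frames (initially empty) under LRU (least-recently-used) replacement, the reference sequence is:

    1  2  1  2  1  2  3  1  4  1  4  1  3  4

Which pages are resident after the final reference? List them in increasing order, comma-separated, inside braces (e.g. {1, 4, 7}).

1 → fault, frames (1)
2 → fault, frames (1 2)
1 → hit
2 → hit
1 → hit
2 → hit
3 → fault, evict 1, frames (2 3)
1 → fault, evict 2, frames (3 1)
4 → fault, evict 3, frames (1 4)
1 → hit
4 → hit
1 → hit
3 → fault, evict 4, frames (1 3)
4 → fault, evict 1, frames (3 4)

{3, 4}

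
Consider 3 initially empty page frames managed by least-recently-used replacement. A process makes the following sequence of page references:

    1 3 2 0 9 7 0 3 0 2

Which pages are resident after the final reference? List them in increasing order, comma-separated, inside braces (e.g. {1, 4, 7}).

1: miss, frames {1}
3: miss, frames {1,3}
2: miss, frames {1,3,2}
0: miss, evict 1, frames {3,2,0}
9: miss, evict 3, frames {2,0,9}
7: miss, evict 2, frames {0,9,7}
0: hit
3: miss, evict 9, frames {7,0,3}
0: hit
2: miss, evict 7, frames {3,0,2}

{0, 2, 3}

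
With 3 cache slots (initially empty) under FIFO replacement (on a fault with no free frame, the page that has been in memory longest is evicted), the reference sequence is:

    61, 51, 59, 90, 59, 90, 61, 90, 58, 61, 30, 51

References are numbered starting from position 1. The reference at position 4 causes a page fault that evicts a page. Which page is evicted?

pos 1: 61: fault, frames (61)
pos 2: 51: fault, frames (61 51)
pos 3: 59: fault, frames (61 51 59)
pos 4: 90: fault, evict 61, frames (51 59 90)
At position 4, page 61 is evicted.

61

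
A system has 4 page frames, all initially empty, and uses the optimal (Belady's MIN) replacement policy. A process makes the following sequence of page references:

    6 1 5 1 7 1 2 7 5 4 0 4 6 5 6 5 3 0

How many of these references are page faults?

8

6 -> fault, frames {6}
1 -> fault, frames {6,1}
5 -> fault, frames {6,1,5}
1 -> hit
7 -> fault, frames {6,1,5,7}
1 -> hit
2 -> fault, evict 1, frames {6,5,7,2}
7 -> hit
5 -> hit
4 -> fault, evict 2, frames {6,5,7,4}
0 -> fault, evict 7, frames {6,5,4,0}
4 -> hit
6 -> hit
5 -> hit
6 -> hit
5 -> hit
3 -> fault, evict 4, frames {6,5,0,3}
0 -> hit
Page faults: 8.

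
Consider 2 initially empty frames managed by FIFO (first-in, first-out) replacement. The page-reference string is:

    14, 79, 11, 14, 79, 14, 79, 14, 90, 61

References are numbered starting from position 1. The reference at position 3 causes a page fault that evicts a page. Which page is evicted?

14

pos 1: 14: fault, frames [14]
pos 2: 79: fault, frames [14, 79]
pos 3: 11: fault, evict 14, frames [79, 11]
At position 3, page 14 is evicted.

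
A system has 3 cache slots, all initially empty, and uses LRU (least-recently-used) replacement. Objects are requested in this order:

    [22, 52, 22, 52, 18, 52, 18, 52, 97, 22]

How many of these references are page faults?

22 -> fault, frames {22}
52 -> fault, frames {22,52}
22 -> hit
52 -> hit
18 -> fault, frames {22,52,18}
52 -> hit
18 -> hit
52 -> hit
97 -> fault, evict 22, frames {18,52,97}
22 -> fault, evict 18, frames {52,97,22}
Page faults: 5.

5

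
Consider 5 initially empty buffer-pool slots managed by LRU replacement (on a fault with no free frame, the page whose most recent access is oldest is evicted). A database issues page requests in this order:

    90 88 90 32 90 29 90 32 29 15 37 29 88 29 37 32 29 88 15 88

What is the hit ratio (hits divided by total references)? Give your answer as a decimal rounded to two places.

0.65

90 -> miss, frames (90)
88 -> miss, frames (90 88)
90 -> hit
32 -> miss, frames (88 90 32)
90 -> hit
29 -> miss, frames (88 32 90 29)
90 -> hit
32 -> hit
29 -> hit
15 -> miss, frames (88 90 32 29 15)
37 -> miss, evict 88, frames (90 32 29 15 37)
29 -> hit
88 -> miss, evict 90, frames (32 15 37 29 88)
29 -> hit
37 -> hit
32 -> hit
29 -> hit
88 -> hit
15 -> hit
88 -> hit
Hits: 13 of 20 references → 13/20 = 0.6500.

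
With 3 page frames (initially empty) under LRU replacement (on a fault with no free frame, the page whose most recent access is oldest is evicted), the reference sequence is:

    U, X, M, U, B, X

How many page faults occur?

5

U → miss, frames {U}
X → miss, frames {U,X}
M → miss, frames {U,X,M}
U → hit
B → miss, evict X, frames {M,U,B}
X → miss, evict M, frames {U,B,X}
Page faults: 5.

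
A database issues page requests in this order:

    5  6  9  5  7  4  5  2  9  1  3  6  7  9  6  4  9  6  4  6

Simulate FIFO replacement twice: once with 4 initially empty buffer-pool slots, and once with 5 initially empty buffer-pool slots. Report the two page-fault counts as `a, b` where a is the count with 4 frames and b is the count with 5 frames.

4 frames: F F F . F F F F F F F F F F . F . . . . → 14 faults.
5 frames: F F F . F F . F . F F F F F . F . . . . → 12 faults.
12 < 14: adding a frame reduced faults, as is typical.

14, 12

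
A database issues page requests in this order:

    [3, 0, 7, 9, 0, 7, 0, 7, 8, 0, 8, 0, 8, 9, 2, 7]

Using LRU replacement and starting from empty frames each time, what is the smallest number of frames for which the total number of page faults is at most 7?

4

f=1: 16 faults
f=2: 11 faults
f=3: 8 faults
f=4: 7 faults
f=5: 6 faults
f=6: 6 faults
Smallest f with faults ≤ 7 is 4.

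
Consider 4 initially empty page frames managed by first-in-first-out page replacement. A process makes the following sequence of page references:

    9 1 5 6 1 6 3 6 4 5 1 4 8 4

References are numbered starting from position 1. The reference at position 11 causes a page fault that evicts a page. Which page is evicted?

pos 1: 9: miss, frames {9}
pos 2: 1: miss, frames {9,1}
pos 3: 5: miss, frames {9,1,5}
pos 4: 6: miss, frames {9,1,5,6}
pos 5: 1: hit
pos 6: 6: hit
pos 7: 3: miss, evict 9, frames {1,5,6,3}
pos 8: 6: hit
pos 9: 4: miss, evict 1, frames {5,6,3,4}
pos 10: 5: hit
pos 11: 1: miss, evict 5, frames {6,3,4,1}
At position 11, page 5 is evicted.

5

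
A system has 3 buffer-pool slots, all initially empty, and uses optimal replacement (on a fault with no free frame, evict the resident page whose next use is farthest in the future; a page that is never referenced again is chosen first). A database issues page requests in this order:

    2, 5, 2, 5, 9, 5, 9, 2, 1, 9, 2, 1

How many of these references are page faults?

2: fault, frames (2)
5: fault, frames (2 5)
2: hit
5: hit
9: fault, frames (2 5 9)
5: hit
9: hit
2: hit
1: fault, evict 5, frames (2 9 1)
9: hit
2: hit
1: hit
Page faults: 4.

4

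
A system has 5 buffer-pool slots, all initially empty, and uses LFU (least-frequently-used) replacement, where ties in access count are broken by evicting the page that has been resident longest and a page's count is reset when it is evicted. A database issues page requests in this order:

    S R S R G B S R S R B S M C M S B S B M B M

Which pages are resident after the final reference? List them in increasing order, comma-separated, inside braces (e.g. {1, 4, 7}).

{B, C, M, R, S}

S -> miss, frames [S]
R -> miss, frames [S, R]
S -> hit
R -> hit
G -> miss, frames [S, R, G]
B -> miss, frames [S, R, G, B]
S -> hit
R -> hit
S -> hit
R -> hit
B -> hit
S -> hit
M -> miss, frames [S, R, G, B, M]
C -> miss, evict G, frames [S, R, B, M, C]
M -> hit
S -> hit
B -> hit
S -> hit
B -> hit
M -> hit
B -> hit
M -> hit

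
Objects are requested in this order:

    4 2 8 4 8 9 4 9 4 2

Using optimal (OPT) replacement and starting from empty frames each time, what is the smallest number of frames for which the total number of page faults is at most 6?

2

f=1: 10 faults
f=2: 5 faults
f=3: 4 faults
f=4: 4 faults
Smallest f with faults ≤ 6 is 2.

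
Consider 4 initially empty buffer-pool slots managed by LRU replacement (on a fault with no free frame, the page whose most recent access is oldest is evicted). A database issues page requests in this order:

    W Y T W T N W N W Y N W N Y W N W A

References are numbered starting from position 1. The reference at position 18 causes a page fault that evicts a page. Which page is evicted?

T

pos 1: W → fault, frames {W}
pos 2: Y → fault, frames {W,Y}
pos 3: T → fault, frames {W,Y,T}
pos 4: W → hit
pos 5: T → hit
pos 6: N → fault, frames {Y,W,T,N}
pos 7: W → hit
pos 8: N → hit
pos 9: W → hit
pos 10: Y → hit
pos 11: N → hit
pos 12: W → hit
pos 13: N → hit
pos 14: Y → hit
pos 15: W → hit
pos 16: N → hit
pos 17: W → hit
pos 18: A → fault, evict T, frames {Y,N,W,A}
At position 18, page T is evicted.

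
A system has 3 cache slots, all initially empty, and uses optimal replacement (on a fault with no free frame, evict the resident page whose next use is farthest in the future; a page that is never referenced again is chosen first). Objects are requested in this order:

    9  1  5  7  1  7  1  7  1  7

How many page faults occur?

4

9: miss, frames (9)
1: miss, frames (9 1)
5: miss, frames (9 1 5)
7: miss, evict 5, frames (9 1 7)
1: hit
7: hit
1: hit
7: hit
1: hit
7: hit
Page faults: 4.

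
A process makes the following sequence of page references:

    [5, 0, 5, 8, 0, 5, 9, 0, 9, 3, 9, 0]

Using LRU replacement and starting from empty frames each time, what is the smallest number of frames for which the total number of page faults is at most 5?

3

f=1: 12 faults
f=2: 9 faults
f=3: 5 faults
f=4: 5 faults
f=5: 5 faults
Smallest f with faults ≤ 5 is 3.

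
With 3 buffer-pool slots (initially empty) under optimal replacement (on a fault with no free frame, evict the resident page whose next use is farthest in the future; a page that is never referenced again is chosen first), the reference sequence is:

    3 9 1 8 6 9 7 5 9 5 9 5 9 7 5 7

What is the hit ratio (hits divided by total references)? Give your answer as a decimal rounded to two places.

0.56

3 -> miss, frames {3}
9 -> miss, frames {3,9}
1 -> miss, frames {3,9,1}
8 -> miss, evict 1, frames {3,9,8}
6 -> miss, evict 8, frames {3,9,6}
9 -> hit
7 -> miss, evict 6, frames {3,9,7}
5 -> miss, evict 3, frames {9,7,5}
9 -> hit
5 -> hit
9 -> hit
5 -> hit
9 -> hit
7 -> hit
5 -> hit
7 -> hit
Hits: 9 of 16 references → 9/16 = 0.5625.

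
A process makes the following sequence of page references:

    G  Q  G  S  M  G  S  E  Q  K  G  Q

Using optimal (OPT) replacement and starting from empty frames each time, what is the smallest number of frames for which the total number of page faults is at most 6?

f=1: 12 faults
f=2: 9 faults
f=3: 7 faults
f=4: 6 faults
f=5: 6 faults
f=6: 6 faults
Smallest f with faults ≤ 6 is 4.

4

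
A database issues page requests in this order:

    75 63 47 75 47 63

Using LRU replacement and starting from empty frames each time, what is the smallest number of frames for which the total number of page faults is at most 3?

3

f=1: 6 faults
f=2: 5 faults
f=3: 3 faults
Smallest f with faults ≤ 3 is 3.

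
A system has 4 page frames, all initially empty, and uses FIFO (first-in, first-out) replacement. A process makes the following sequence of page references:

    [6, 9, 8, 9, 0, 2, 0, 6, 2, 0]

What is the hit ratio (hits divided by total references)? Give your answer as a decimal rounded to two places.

0.40

6: miss, frames [6]
9: miss, frames [6, 9]
8: miss, frames [6, 9, 8]
9: hit
0: miss, frames [6, 9, 8, 0]
2: miss, evict 6, frames [9, 8, 0, 2]
0: hit
6: miss, evict 9, frames [8, 0, 2, 6]
2: hit
0: hit
Hits: 4 of 10 references → 4/10 = 0.4000.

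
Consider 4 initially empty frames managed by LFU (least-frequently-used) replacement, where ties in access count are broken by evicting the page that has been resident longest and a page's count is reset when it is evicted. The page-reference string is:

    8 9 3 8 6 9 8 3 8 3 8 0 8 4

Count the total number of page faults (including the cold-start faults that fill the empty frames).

8 -> miss, frames [8]
9 -> miss, frames [8, 9]
3 -> miss, frames [8, 9, 3]
8 -> hit
6 -> miss, frames [8, 9, 3, 6]
9 -> hit
8 -> hit
3 -> hit
8 -> hit
3 -> hit
8 -> hit
0 -> miss, evict 6, frames [8, 9, 3, 0]
8 -> hit
4 -> miss, evict 0, frames [8, 9, 3, 4]
Page faults: 6.

6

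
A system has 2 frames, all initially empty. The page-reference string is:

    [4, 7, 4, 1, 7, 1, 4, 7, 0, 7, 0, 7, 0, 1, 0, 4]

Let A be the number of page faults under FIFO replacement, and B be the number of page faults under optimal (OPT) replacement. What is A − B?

1

Under FIFO: F F . F . . F F F . . . . F . F → 8 faults.
Under OPT: F F . F . . F . F . . . . F . F → 7 faults.
A − B = 8 − 7 = 1.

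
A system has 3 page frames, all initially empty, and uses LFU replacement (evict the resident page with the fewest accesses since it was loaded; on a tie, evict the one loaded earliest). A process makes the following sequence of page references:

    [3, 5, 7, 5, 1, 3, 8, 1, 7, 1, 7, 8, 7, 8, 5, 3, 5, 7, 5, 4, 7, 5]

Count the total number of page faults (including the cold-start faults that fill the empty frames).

3: miss, frames {3}
5: miss, frames {3,5}
7: miss, frames {3,5,7}
5: hit
1: miss, evict 3, frames {5,7,1}
3: miss, evict 7, frames {5,1,3}
8: miss, evict 1, frames {5,3,8}
1: miss, evict 3, frames {5,8,1}
7: miss, evict 8, frames {5,1,7}
1: hit
7: hit
8: miss, evict 5, frames {1,7,8}
7: hit
8: hit
5: miss, evict 1, frames {7,8,5}
3: miss, evict 5, frames {7,8,3}
5: miss, evict 3, frames {7,8,5}
7: hit
5: hit
4: miss, evict 8, frames {7,5,4}
7: hit
5: hit
Page faults: 13.

13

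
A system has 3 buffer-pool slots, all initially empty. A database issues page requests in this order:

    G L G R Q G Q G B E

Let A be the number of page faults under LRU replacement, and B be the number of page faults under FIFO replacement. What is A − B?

Under LRU: F F . F F . . . F F → 6 faults.
Under FIFO: F F . F F F . . F F → 7 faults.
A − B = 6 − 7 = -1.

-1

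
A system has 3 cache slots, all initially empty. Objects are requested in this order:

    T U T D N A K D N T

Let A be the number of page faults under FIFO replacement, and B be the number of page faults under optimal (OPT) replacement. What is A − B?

Under FIFO: F F . F F F F F F F → 9 faults.
Under OPT: F F . F F F F . . F → 7 faults.
A − B = 9 − 7 = 2.

2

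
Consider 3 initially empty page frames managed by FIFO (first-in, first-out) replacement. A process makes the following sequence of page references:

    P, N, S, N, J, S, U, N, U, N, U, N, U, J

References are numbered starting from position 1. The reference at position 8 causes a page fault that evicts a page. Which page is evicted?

S

pos 1: P → miss, frames {P}
pos 2: N → miss, frames {P,N}
pos 3: S → miss, frames {P,N,S}
pos 4: N → hit
pos 5: J → miss, evict P, frames {N,S,J}
pos 6: S → hit
pos 7: U → miss, evict N, frames {S,J,U}
pos 8: N → miss, evict S, frames {J,U,N}
At position 8, page S is evicted.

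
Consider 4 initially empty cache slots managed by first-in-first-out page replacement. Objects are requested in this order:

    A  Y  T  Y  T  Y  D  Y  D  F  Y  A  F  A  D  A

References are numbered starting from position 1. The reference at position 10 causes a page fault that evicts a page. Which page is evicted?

pos 1: A → fault, frames {A}
pos 2: Y → fault, frames {A,Y}
pos 3: T → fault, frames {A,Y,T}
pos 4: Y → hit
pos 5: T → hit
pos 6: Y → hit
pos 7: D → fault, frames {A,Y,T,D}
pos 8: Y → hit
pos 9: D → hit
pos 10: F → fault, evict A, frames {Y,T,D,F}
At position 10, page A is evicted.

A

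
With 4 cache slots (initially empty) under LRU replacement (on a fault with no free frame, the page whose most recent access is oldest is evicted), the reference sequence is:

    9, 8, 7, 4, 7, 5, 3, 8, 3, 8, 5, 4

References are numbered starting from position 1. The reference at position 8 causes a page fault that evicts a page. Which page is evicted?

pos 1: 9: fault, frames {9}
pos 2: 8: fault, frames {9,8}
pos 3: 7: fault, frames {9,8,7}
pos 4: 4: fault, frames {9,8,7,4}
pos 5: 7: hit
pos 6: 5: fault, evict 9, frames {8,4,7,5}
pos 7: 3: fault, evict 8, frames {4,7,5,3}
pos 8: 8: fault, evict 4, frames {7,5,3,8}
At position 8, page 4 is evicted.

4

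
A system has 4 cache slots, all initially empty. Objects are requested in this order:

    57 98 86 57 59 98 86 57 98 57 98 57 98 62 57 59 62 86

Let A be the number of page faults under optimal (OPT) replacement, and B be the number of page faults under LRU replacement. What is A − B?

Under OPT: F F F . F . . . . . . . . F . . . . → 5 faults.
Under LRU: F F F . F . . . . . . . . F . F . F → 7 faults.
A − B = 5 − 7 = -2.

-2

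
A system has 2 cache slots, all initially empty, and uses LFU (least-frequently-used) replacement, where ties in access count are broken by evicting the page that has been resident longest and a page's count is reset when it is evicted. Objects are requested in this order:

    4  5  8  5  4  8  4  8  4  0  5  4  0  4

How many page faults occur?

12

4 -> fault, frames {4}
5 -> fault, frames {4,5}
8 -> fault, evict 4, frames {5,8}
5 -> hit
4 -> fault, evict 8, frames {5,4}
8 -> fault, evict 4, frames {5,8}
4 -> fault, evict 8, frames {5,4}
8 -> fault, evict 4, frames {5,8}
4 -> fault, evict 8, frames {5,4}
0 -> fault, evict 4, frames {5,0}
5 -> hit
4 -> fault, evict 0, frames {5,4}
0 -> fault, evict 4, frames {5,0}
4 -> fault, evict 0, frames {5,4}
Page faults: 12.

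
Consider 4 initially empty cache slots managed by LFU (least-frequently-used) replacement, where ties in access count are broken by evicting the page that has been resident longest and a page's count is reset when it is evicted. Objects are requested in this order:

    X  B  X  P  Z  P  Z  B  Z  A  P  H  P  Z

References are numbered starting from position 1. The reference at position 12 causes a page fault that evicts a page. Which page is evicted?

pos 1: X → miss, frames (X)
pos 2: B → miss, frames (X B)
pos 3: X → hit
pos 4: P → miss, frames (X B P)
pos 5: Z → miss, frames (X B P Z)
pos 6: P → hit
pos 7: Z → hit
pos 8: B → hit
pos 9: Z → hit
pos 10: A → miss, evict X, frames (B P Z A)
pos 11: P → hit
pos 12: H → miss, evict A, frames (B P Z H)
At position 12, page A is evicted.

A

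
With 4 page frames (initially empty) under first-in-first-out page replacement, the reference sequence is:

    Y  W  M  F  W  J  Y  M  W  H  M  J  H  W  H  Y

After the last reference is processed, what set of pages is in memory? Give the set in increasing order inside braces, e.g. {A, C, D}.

{H, J, M, Y}

Y: fault, frames [Y]
W: fault, frames [Y, W]
M: fault, frames [Y, W, M]
F: fault, frames [Y, W, M, F]
W: hit
J: fault, evict Y, frames [W, M, F, J]
Y: fault, evict W, frames [M, F, J, Y]
M: hit
W: fault, evict M, frames [F, J, Y, W]
H: fault, evict F, frames [J, Y, W, H]
M: fault, evict J, frames [Y, W, H, M]
J: fault, evict Y, frames [W, H, M, J]
H: hit
W: hit
H: hit
Y: fault, evict W, frames [H, M, J, Y]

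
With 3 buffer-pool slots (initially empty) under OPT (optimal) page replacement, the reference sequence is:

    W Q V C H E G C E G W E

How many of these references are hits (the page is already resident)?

W → miss, frames (W)
Q → miss, frames (W Q)
V → miss, frames (W Q V)
C → miss, evict V, frames (W Q C)
H → miss, evict Q, frames (W C H)
E → miss, evict H, frames (W C E)
G → miss, evict W, frames (C E G)
C → hit
E → hit
G → hit
W → miss, evict G, frames (C E W)
E → hit
Hits: 4.

4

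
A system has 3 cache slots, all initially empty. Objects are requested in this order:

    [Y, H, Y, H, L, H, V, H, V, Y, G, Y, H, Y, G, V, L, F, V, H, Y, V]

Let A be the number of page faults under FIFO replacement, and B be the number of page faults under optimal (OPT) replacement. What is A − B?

4

Under FIFO: F F . . F . F . . F F . F . . F F F . F F F → 13 faults.
Under OPT: F F . . F . F . . . F . . . . F F F . . F . → 9 faults.
A − B = 13 − 9 = 4.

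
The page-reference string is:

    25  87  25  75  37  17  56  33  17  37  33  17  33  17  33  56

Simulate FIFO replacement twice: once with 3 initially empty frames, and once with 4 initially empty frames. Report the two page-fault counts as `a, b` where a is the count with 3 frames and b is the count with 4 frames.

10, 7

3 frames: F F . F F F F F . F . F . . . F → 10 faults.
4 frames: F F . F F F F F . . . . . . . . → 7 faults.
7 < 10: adding a frame reduced faults, as is typical.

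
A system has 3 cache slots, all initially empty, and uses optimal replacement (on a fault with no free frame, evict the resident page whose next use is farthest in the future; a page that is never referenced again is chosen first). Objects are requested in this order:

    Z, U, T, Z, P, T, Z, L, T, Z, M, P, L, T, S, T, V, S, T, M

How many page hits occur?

Z → fault, frames [Z]
U → fault, frames [Z, U]
T → fault, frames [Z, U, T]
Z → hit
P → fault, evict U, frames [Z, T, P]
T → hit
Z → hit
L → fault, evict P, frames [Z, T, L]
T → hit
Z → hit
M → fault, evict Z, frames [T, L, M]
P → fault, evict M, frames [T, L, P]
L → hit
T → hit
S → fault, evict P, frames [T, L, S]
T → hit
V → fault, evict L, frames [T, S, V]
S → hit
T → hit
M → fault, evict V, frames [T, S, M]
Hits: 10.

10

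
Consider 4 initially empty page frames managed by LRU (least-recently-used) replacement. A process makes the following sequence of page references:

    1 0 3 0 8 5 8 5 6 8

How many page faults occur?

6

1: fault, frames (1)
0: fault, frames (1 0)
3: fault, frames (1 0 3)
0: hit
8: fault, frames (1 3 0 8)
5: fault, evict 1, frames (3 0 8 5)
8: hit
5: hit
6: fault, evict 3, frames (0 8 5 6)
8: hit
Page faults: 6.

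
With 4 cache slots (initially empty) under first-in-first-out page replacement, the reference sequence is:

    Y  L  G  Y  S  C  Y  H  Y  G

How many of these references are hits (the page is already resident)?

2

Y: fault, frames [Y]
L: fault, frames [Y, L]
G: fault, frames [Y, L, G]
Y: hit
S: fault, frames [Y, L, G, S]
C: fault, evict Y, frames [L, G, S, C]
Y: fault, evict L, frames [G, S, C, Y]
H: fault, evict G, frames [S, C, Y, H]
Y: hit
G: fault, evict S, frames [C, Y, H, G]
Hits: 2.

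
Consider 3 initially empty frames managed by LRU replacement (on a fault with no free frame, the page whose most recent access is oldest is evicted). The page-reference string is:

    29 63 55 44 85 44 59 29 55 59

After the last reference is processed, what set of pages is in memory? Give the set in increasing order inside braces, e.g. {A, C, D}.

{29, 55, 59}

29: miss, frames [29]
63: miss, frames [29, 63]
55: miss, frames [29, 63, 55]
44: miss, evict 29, frames [63, 55, 44]
85: miss, evict 63, frames [55, 44, 85]
44: hit
59: miss, evict 55, frames [85, 44, 59]
29: miss, evict 85, frames [44, 59, 29]
55: miss, evict 44, frames [59, 29, 55]
59: hit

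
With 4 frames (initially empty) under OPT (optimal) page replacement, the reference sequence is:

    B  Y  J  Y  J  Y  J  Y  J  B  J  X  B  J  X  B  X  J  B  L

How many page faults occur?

B → miss, frames [B]
Y → miss, frames [B, Y]
J → miss, frames [B, Y, J]
Y → hit
J → hit
Y → hit
J → hit
Y → hit
J → hit
B → hit
J → hit
X → miss, frames [B, Y, J, X]
B → hit
J → hit
X → hit
B → hit
X → hit
J → hit
B → hit
L → miss, evict X, frames [B, Y, J, L]
Page faults: 5.

5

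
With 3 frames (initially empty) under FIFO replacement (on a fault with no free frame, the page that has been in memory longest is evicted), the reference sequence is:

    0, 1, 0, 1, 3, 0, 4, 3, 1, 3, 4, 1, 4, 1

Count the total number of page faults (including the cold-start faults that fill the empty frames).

4

0: fault, frames [0]
1: fault, frames [0, 1]
0: hit
1: hit
3: fault, frames [0, 1, 3]
0: hit
4: fault, evict 0, frames [1, 3, 4]
3: hit
1: hit
3: hit
4: hit
1: hit
4: hit
1: hit
Page faults: 4.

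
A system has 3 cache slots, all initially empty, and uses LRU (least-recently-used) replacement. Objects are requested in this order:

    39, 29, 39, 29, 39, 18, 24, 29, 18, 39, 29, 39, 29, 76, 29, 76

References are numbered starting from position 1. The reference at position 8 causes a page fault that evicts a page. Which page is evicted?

39

pos 1: 39: fault, frames {39}
pos 2: 29: fault, frames {39,29}
pos 3: 39: hit
pos 4: 29: hit
pos 5: 39: hit
pos 6: 18: fault, frames {29,39,18}
pos 7: 24: fault, evict 29, frames {39,18,24}
pos 8: 29: fault, evict 39, frames {18,24,29}
At position 8, page 39 is evicted.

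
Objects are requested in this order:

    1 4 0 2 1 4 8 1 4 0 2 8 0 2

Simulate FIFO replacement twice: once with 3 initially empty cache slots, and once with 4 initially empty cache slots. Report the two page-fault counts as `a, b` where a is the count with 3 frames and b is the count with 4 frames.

9, 10

3 frames: F F F F F F F . . F F . . . → 9 faults.
4 frames: F F F F . . F F F F F F . . → 10 faults.
10 > 9: adding a frame increased faults — Belady's anomaly.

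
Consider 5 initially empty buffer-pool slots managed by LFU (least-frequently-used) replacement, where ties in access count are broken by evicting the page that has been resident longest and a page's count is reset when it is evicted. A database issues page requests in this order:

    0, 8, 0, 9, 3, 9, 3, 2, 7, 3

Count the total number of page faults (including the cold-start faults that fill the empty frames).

6

0 -> fault, frames {0}
8 -> fault, frames {0,8}
0 -> hit
9 -> fault, frames {0,8,9}
3 -> fault, frames {0,8,9,3}
9 -> hit
3 -> hit
2 -> fault, frames {0,8,9,3,2}
7 -> fault, evict 8, frames {0,9,3,2,7}
3 -> hit
Page faults: 6.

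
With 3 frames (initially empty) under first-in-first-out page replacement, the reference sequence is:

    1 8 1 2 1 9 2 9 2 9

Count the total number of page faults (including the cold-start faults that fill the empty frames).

1: miss, frames {1}
8: miss, frames {1,8}
1: hit
2: miss, frames {1,8,2}
1: hit
9: miss, evict 1, frames {8,2,9}
2: hit
9: hit
2: hit
9: hit
Page faults: 4.

4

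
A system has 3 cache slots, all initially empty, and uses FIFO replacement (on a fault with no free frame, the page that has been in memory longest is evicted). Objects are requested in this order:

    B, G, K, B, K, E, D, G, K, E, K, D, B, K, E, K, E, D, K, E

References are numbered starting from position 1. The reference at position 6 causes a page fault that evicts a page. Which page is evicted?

pos 1: B -> miss, frames [B]
pos 2: G -> miss, frames [B, G]
pos 3: K -> miss, frames [B, G, K]
pos 4: B -> hit
pos 5: K -> hit
pos 6: E -> miss, evict B, frames [G, K, E]
At position 6, page B is evicted.

B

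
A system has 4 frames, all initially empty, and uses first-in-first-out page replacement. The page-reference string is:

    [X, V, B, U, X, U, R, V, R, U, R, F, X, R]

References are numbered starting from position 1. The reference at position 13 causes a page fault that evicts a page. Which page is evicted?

pos 1: X → fault, frames (X)
pos 2: V → fault, frames (X V)
pos 3: B → fault, frames (X V B)
pos 4: U → fault, frames (X V B U)
pos 5: X → hit
pos 6: U → hit
pos 7: R → fault, evict X, frames (V B U R)
pos 8: V → hit
pos 9: R → hit
pos 10: U → hit
pos 11: R → hit
pos 12: F → fault, evict V, frames (B U R F)
pos 13: X → fault, evict B, frames (U R F X)
At position 13, page B is evicted.

B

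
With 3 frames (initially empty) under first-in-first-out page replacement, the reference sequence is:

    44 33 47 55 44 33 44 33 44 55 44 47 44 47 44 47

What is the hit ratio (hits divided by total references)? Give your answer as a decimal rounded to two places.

44: fault, frames [44]
33: fault, frames [44, 33]
47: fault, frames [44, 33, 47]
55: fault, evict 44, frames [33, 47, 55]
44: fault, evict 33, frames [47, 55, 44]
33: fault, evict 47, frames [55, 44, 33]
44: hit
33: hit
44: hit
55: hit
44: hit
47: fault, evict 55, frames [44, 33, 47]
44: hit
47: hit
44: hit
47: hit
Hits: 9 of 16 references → 9/16 = 0.5625.

0.56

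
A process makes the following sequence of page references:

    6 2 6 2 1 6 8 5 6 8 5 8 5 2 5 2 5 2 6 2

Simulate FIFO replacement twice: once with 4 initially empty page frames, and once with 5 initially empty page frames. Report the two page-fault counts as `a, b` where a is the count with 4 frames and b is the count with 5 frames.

7, 5

4 frames: F F . . F . F F F . . . . F . . . . . . → 7 faults.
5 frames: F F . . F . F F . . . . . . . . . . . . → 5 faults.
5 < 7: adding a frame reduced faults, as is typical.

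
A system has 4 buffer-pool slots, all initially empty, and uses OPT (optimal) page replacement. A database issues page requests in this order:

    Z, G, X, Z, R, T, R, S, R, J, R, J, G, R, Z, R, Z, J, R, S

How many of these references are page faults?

8

Z → miss, frames [Z]
G → miss, frames [Z, G]
X → miss, frames [Z, G, X]
Z → hit
R → miss, frames [Z, G, X, R]
T → miss, evict X, frames [Z, G, R, T]
R → hit
S → miss, evict T, frames [Z, G, R, S]
R → hit
J → miss, evict S, frames [Z, G, R, J]
R → hit
J → hit
G → hit
R → hit
Z → hit
R → hit
Z → hit
J → hit
R → hit
S → miss, evict J, frames [Z, G, R, S]
Page faults: 8.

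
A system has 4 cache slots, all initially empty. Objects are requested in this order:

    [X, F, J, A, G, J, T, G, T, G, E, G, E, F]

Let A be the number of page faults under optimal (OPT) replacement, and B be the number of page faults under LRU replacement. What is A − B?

Under OPT: F F F F F . F . . . F . . . → 7 faults.
Under LRU: F F F F F . F . . . F . . F → 8 faults.
A − B = 7 − 8 = -1.

-1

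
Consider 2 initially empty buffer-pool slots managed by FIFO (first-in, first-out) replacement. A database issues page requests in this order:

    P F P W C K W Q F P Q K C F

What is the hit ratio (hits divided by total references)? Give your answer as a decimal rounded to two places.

0.07

P → fault, frames (P)
F → fault, frames (P F)
P → hit
W → fault, evict P, frames (F W)
C → fault, evict F, frames (W C)
K → fault, evict W, frames (C K)
W → fault, evict C, frames (K W)
Q → fault, evict K, frames (W Q)
F → fault, evict W, frames (Q F)
P → fault, evict Q, frames (F P)
Q → fault, evict F, frames (P Q)
K → fault, evict P, frames (Q K)
C → fault, evict Q, frames (K C)
F → fault, evict K, frames (C F)
Hits: 1 of 14 references → 1/14 = 0.0714.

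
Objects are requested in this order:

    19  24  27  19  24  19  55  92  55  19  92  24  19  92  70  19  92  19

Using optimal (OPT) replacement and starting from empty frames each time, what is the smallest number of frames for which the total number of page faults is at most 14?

f=1: 18 faults
f=2: 11 faults
f=3: 7 faults
f=4: 6 faults
f=5: 6 faults
f=6: 6 faults
Smallest f with faults ≤ 14 is 2.

2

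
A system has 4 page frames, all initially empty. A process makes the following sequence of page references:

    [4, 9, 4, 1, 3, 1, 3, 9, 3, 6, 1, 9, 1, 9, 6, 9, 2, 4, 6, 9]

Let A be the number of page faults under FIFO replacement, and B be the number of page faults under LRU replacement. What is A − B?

Under FIFO: F F . F F . . . . F . . . . . . F F . F → 8 faults.
Under LRU: F F . F F . . . . F . . . . . . F F . . → 7 faults.
A − B = 8 − 7 = 1.

1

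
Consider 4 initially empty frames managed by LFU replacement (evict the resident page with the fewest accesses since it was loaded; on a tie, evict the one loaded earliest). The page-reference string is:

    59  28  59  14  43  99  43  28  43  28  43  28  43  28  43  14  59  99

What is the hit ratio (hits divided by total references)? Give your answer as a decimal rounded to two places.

59: fault, frames {59}
28: fault, frames {59,28}
59: hit
14: fault, frames {59,28,14}
43: fault, frames {59,28,14,43}
99: fault, evict 28, frames {59,14,43,99}
43: hit
28: fault, evict 14, frames {59,43,99,28}
43: hit
28: hit
43: hit
28: hit
43: hit
28: hit
43: hit
14: fault, evict 99, frames {59,43,28,14}
59: hit
99: fault, evict 14, frames {59,43,28,99}
Hits: 10 of 18 references → 10/18 = 0.5556.

0.56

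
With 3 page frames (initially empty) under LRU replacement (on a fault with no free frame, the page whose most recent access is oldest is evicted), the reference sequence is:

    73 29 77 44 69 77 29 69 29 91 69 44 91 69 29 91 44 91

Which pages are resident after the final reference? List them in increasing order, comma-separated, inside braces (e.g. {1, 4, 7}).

{29, 44, 91}

73 -> fault, frames [73]
29 -> fault, frames [73, 29]
77 -> fault, frames [73, 29, 77]
44 -> fault, evict 73, frames [29, 77, 44]
69 -> fault, evict 29, frames [77, 44, 69]
77 -> hit
29 -> fault, evict 44, frames [69, 77, 29]
69 -> hit
29 -> hit
91 -> fault, evict 77, frames [69, 29, 91]
69 -> hit
44 -> fault, evict 29, frames [91, 69, 44]
91 -> hit
69 -> hit
29 -> fault, evict 44, frames [91, 69, 29]
91 -> hit
44 -> fault, evict 69, frames [29, 91, 44]
91 -> hit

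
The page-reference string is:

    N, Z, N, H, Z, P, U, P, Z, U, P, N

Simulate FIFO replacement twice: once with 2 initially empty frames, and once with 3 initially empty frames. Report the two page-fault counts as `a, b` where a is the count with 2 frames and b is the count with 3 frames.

2 frames: F F . F . F F . F . F F → 8 faults.
3 frames: F F . F . F F . F . . F → 7 faults.
7 < 8: adding a frame reduced faults, as is typical.

8, 7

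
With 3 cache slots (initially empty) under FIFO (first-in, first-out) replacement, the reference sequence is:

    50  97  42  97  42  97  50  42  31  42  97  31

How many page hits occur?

50 → miss, frames [50]
97 → miss, frames [50, 97]
42 → miss, frames [50, 97, 42]
97 → hit
42 → hit
97 → hit
50 → hit
42 → hit
31 → miss, evict 50, frames [97, 42, 31]
42 → hit
97 → hit
31 → hit
Hits: 8.

8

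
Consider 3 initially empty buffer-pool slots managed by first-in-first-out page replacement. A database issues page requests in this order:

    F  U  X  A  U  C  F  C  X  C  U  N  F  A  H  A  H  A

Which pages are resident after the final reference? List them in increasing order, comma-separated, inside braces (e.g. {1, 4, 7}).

F → fault, frames {F}
U → fault, frames {F,U}
X → fault, frames {F,U,X}
A → fault, evict F, frames {U,X,A}
U → hit
C → fault, evict U, frames {X,A,C}
F → fault, evict X, frames {A,C,F}
C → hit
X → fault, evict A, frames {C,F,X}
C → hit
U → fault, evict C, frames {F,X,U}
N → fault, evict F, frames {X,U,N}
F → fault, evict X, frames {U,N,F}
A → fault, evict U, frames {N,F,A}
H → fault, evict N, frames {F,A,H}
A → hit
H → hit
A → hit

{A, F, H}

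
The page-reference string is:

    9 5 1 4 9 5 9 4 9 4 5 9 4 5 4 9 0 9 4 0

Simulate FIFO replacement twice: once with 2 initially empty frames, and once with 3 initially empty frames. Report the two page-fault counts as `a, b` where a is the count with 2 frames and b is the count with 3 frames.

13, 8

2 frames: F F F F F F . F F . F . F . . F F . F . → 13 faults.
3 frames: F F F F F F . . . . . . . . . . F . F . → 8 faults.
8 < 13: adding a frame reduced faults, as is typical.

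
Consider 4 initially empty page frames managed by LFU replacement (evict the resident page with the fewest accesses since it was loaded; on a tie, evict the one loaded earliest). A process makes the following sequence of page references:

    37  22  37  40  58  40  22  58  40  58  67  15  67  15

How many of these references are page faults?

8

37: miss, frames [37]
22: miss, frames [37, 22]
37: hit
40: miss, frames [37, 22, 40]
58: miss, frames [37, 22, 40, 58]
40: hit
22: hit
58: hit
40: hit
58: hit
67: miss, evict 37, frames [22, 40, 58, 67]
15: miss, evict 67, frames [22, 40, 58, 15]
67: miss, evict 15, frames [22, 40, 58, 67]
15: miss, evict 67, frames [22, 40, 58, 15]
Page faults: 8.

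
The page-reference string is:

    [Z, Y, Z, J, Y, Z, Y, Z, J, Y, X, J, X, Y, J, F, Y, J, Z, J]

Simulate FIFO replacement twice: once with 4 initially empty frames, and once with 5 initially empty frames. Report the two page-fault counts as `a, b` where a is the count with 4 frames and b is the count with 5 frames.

4 frames: F F . F . . . . . . F . . . . F . . F . → 6 faults.
5 frames: F F . F . . . . . . F . . . . F . . . . → 5 faults.
5 < 6: adding a frame reduced faults, as is typical.

6, 5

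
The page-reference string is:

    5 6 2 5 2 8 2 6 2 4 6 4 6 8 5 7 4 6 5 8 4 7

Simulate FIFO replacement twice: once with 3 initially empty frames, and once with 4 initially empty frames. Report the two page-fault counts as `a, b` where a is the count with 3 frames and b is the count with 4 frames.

3 frames: F F F . . F . . . F F . . . F F F F F F F F → 14 faults.
4 frames: F F F . . F . . . F . . . . F F . F . F F . → 10 faults.
10 < 14: adding a frame reduced faults, as is typical.

14, 10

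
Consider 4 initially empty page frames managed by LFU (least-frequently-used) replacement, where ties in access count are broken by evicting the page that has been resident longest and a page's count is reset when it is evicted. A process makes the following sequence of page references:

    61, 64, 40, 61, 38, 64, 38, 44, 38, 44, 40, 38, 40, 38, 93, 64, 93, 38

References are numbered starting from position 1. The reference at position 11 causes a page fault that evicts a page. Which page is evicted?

61

pos 1: 61: fault, frames [61]
pos 2: 64: fault, frames [61, 64]
pos 3: 40: fault, frames [61, 64, 40]
pos 4: 61: hit
pos 5: 38: fault, frames [61, 64, 40, 38]
pos 6: 64: hit
pos 7: 38: hit
pos 8: 44: fault, evict 40, frames [61, 64, 38, 44]
pos 9: 38: hit
pos 10: 44: hit
pos 11: 40: fault, evict 61, frames [64, 38, 44, 40]
At position 11, page 61 is evicted.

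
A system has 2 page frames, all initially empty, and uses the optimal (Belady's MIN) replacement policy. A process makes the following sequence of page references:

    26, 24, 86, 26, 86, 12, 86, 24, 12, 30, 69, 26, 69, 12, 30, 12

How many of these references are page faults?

10

26 → fault, frames {26}
24 → fault, frames {26,24}
86 → fault, evict 24, frames {26,86}
26 → hit
86 → hit
12 → fault, evict 26, frames {86,12}
86 → hit
24 → fault, evict 86, frames {12,24}
12 → hit
30 → fault, evict 24, frames {12,30}
69 → fault, evict 30, frames {12,69}
26 → fault, evict 12, frames {69,26}
69 → hit
12 → fault, evict 26, frames {69,12}
30 → fault, evict 69, frames {12,30}
12 → hit
Page faults: 10.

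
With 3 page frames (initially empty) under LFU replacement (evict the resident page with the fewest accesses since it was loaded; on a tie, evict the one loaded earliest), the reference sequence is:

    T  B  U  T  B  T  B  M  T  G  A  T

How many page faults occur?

6

T → miss, frames (T)
B → miss, frames (T B)
U → miss, frames (T B U)
T → hit
B → hit
T → hit
B → hit
M → miss, evict U, frames (T B M)
T → hit
G → miss, evict M, frames (T B G)
A → miss, evict G, frames (T B A)
T → hit
Page faults: 6.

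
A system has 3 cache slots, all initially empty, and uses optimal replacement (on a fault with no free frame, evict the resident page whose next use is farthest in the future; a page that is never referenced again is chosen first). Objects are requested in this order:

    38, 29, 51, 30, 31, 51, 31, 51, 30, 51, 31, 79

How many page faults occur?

38: miss, frames (38)
29: miss, frames (38 29)
51: miss, frames (38 29 51)
30: miss, evict 29, frames (38 51 30)
31: miss, evict 38, frames (51 30 31)
51: hit
31: hit
51: hit
30: hit
51: hit
31: hit
79: miss, evict 31, frames (51 30 79)
Page faults: 6.

6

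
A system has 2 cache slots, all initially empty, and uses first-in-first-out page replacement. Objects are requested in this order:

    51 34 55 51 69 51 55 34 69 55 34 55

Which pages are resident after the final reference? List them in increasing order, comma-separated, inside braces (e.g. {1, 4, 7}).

51 -> fault, frames {51}
34 -> fault, frames {51,34}
55 -> fault, evict 51, frames {34,55}
51 -> fault, evict 34, frames {55,51}
69 -> fault, evict 55, frames {51,69}
51 -> hit
55 -> fault, evict 51, frames {69,55}
34 -> fault, evict 69, frames {55,34}
69 -> fault, evict 55, frames {34,69}
55 -> fault, evict 34, frames {69,55}
34 -> fault, evict 69, frames {55,34}
55 -> hit

{34, 55}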